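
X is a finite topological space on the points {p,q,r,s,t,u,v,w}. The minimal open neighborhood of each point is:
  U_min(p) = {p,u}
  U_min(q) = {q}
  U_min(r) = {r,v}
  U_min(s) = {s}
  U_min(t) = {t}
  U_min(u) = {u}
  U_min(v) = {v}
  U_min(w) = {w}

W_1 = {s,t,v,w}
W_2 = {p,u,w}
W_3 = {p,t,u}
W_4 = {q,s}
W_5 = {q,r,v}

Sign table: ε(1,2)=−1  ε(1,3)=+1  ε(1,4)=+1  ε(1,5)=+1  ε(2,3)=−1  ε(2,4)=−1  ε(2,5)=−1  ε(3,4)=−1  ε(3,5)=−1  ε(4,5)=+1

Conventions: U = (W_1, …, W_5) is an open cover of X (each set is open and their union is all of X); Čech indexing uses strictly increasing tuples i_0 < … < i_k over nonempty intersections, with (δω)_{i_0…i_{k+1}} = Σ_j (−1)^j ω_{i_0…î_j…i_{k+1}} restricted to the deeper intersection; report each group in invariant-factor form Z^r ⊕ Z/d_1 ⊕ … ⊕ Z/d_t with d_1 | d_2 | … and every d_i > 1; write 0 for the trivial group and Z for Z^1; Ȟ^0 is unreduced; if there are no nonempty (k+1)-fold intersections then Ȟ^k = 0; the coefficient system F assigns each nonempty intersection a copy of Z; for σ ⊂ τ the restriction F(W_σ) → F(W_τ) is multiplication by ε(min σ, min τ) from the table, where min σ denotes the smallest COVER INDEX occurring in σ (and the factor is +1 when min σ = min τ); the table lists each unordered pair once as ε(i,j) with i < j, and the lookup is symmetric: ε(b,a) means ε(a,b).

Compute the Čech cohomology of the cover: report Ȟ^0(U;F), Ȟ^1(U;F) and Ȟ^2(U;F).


intersection data:
  W12={w} W13={t} W14={s} W15={v} W23={p,u} W45={q}
C dims 5,6; δ0: rk 4, SNF 1^4
Ȟ^0 = (5 − 4) − 0 = 1, so Ȟ^0 ≅ Z
Ȟ^1 = (6 − 0) − 4 = 2, so Ȟ^1 ≅ Z^2
Ȟ^2 = (0 − 0) − 0 = 0, so Ȟ^2 ≅ 0

Ȟ^0 ≅ Z, Ȟ^1 ≅ Z^2 and Ȟ^2 ≅ 0


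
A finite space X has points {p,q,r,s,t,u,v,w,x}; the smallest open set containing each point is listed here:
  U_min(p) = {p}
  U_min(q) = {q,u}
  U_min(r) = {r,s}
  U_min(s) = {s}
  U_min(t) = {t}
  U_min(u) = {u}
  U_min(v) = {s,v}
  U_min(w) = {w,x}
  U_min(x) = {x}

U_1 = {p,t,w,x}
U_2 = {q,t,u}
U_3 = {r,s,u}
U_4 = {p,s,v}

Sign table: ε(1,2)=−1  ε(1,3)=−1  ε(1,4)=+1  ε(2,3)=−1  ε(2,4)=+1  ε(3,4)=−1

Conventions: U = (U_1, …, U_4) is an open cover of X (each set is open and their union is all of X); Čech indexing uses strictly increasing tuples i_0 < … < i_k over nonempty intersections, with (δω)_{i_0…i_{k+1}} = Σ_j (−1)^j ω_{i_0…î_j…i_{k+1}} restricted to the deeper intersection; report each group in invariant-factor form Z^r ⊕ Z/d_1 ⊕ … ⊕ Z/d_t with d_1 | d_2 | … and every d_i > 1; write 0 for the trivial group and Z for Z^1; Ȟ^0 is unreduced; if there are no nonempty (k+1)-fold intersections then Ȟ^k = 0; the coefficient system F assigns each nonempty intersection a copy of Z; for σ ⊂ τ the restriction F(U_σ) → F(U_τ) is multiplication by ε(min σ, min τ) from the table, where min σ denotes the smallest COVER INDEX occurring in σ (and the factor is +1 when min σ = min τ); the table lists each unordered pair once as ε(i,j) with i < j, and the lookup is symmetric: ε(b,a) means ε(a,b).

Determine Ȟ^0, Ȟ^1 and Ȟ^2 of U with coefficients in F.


Ȟ^0 = 0, Ȟ^1 = Z/2 and Ȟ^2 = 0

nonempty overlaps:
  U12={t} U14={p} U23={u} U34={s}
C dims 4,4; δ0: rk 4, SNF 1^3·2
degree 0: 4−4−0 = 0 → Ȟ^0 ≅ 0
degree 1: 4−0−4 = 0 plus torsion [2] → Ȟ^1 ≅ Z/2
degree 2: 0−0−0 = 0 → Ȟ^2 ≅ 0


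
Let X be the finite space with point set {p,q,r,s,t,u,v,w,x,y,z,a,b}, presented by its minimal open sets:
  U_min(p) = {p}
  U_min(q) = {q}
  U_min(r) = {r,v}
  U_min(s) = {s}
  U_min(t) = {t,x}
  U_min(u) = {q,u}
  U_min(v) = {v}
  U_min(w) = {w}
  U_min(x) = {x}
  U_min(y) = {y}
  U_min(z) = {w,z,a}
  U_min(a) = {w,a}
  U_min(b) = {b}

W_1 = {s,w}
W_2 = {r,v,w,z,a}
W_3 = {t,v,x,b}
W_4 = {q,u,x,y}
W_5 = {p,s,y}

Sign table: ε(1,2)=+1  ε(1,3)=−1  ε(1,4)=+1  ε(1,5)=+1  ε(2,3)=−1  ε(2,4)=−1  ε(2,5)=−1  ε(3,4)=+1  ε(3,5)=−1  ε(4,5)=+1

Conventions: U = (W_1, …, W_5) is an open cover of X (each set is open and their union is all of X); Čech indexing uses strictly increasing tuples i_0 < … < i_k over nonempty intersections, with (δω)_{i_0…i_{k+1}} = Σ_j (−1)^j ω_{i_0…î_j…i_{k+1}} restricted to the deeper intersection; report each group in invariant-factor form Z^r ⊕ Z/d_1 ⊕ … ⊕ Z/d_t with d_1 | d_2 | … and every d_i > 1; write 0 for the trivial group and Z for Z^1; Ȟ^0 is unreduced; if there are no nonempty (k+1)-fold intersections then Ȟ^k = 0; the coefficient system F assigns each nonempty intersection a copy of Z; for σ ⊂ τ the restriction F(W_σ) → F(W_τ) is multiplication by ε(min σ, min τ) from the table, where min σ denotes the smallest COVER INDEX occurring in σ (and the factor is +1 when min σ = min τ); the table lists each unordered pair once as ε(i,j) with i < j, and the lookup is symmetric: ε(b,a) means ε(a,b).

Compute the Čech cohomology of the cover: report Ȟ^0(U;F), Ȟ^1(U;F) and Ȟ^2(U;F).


nerve simplices:
  W12={w} W15={s} W23={v} W34={x} W45={y}
C dims 5,5; δ0: rk 5, SNF 1^4·2
degree 0: 5−5−0 = 0 → Ȟ^0 ≅ 0
degree 1: 5−0−5 = 0 plus torsion [2] → Ȟ^1 ≅ Z/2
degree 2: 0−0−0 = 0 → Ȟ^2 ≅ 0

Ȟ^0(U;F) ≅ 0, Ȟ^1(U;F) ≅ Z/2 and Ȟ^2(U;F) ≅ 0


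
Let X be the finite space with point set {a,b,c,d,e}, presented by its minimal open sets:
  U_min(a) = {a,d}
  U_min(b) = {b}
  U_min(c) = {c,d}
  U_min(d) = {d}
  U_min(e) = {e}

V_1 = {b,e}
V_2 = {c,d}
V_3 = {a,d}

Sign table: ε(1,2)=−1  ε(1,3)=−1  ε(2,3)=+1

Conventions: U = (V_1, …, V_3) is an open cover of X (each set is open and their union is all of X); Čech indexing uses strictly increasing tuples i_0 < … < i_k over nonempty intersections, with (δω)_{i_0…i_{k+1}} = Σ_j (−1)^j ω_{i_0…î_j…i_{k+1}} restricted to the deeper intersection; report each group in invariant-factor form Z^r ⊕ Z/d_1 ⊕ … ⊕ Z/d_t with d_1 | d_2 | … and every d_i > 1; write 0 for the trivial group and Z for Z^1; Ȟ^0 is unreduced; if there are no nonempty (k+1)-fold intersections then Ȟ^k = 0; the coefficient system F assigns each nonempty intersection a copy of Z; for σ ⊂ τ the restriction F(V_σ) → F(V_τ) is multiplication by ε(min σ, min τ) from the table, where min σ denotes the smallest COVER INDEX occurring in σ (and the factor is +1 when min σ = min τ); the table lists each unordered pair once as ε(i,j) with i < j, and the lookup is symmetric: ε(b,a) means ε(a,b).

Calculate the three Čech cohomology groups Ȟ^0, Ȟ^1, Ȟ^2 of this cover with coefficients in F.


Ȟ^0 = Z^2; Ȟ^1 = 0; Ȟ^2 = 0

nerve of the cover:
  V23={d}
C dims 3,1; δ0: rk 1, SNF 1^1
Ȟ^0 = (3 − 1) − 0 = 2, so Ȟ^0 ≅ Z^2
Ȟ^1 = (1 − 0) − 1 = 0, so Ȟ^1 ≅ 0
Ȟ^2 = (0 − 0) − 0 = 0, so Ȟ^2 ≅ 0


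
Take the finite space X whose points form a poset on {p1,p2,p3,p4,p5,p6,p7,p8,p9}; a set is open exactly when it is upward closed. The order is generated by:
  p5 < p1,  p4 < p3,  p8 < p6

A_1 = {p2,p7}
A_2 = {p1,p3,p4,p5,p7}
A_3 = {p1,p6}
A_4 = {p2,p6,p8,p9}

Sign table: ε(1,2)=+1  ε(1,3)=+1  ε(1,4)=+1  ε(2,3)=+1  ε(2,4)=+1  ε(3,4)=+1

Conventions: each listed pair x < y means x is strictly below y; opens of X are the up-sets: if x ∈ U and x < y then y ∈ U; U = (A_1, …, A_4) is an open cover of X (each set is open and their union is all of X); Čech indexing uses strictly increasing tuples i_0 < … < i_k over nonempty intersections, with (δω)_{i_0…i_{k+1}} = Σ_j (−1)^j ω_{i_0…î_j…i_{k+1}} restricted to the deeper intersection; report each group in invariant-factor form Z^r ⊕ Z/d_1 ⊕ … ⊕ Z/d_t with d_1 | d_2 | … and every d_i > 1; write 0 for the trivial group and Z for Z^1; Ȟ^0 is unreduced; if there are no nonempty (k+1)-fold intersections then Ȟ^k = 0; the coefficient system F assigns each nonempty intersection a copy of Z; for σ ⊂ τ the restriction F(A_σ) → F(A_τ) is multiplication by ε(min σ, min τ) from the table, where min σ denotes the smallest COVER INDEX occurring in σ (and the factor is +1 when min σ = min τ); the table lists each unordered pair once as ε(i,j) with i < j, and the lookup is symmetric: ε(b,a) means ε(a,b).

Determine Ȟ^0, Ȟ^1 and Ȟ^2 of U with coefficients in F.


Ȟ^0 ≅ Z,  Ȟ^1 ≅ Z,  Ȟ^2 ≅ 0

nonempty overlaps:
  A12={p7} A14={p2} A23={p1} A34={p6}
C dims 4,4; δ0: rk 3, SNF 1^3
degree 0: 4−3−0 = 1 → Ȟ^0 ≅ Z
degree 1: 4−0−3 = 1 → Ȟ^1 ≅ Z
degree 2: 0−0−0 = 0 → Ȟ^2 ≅ 0


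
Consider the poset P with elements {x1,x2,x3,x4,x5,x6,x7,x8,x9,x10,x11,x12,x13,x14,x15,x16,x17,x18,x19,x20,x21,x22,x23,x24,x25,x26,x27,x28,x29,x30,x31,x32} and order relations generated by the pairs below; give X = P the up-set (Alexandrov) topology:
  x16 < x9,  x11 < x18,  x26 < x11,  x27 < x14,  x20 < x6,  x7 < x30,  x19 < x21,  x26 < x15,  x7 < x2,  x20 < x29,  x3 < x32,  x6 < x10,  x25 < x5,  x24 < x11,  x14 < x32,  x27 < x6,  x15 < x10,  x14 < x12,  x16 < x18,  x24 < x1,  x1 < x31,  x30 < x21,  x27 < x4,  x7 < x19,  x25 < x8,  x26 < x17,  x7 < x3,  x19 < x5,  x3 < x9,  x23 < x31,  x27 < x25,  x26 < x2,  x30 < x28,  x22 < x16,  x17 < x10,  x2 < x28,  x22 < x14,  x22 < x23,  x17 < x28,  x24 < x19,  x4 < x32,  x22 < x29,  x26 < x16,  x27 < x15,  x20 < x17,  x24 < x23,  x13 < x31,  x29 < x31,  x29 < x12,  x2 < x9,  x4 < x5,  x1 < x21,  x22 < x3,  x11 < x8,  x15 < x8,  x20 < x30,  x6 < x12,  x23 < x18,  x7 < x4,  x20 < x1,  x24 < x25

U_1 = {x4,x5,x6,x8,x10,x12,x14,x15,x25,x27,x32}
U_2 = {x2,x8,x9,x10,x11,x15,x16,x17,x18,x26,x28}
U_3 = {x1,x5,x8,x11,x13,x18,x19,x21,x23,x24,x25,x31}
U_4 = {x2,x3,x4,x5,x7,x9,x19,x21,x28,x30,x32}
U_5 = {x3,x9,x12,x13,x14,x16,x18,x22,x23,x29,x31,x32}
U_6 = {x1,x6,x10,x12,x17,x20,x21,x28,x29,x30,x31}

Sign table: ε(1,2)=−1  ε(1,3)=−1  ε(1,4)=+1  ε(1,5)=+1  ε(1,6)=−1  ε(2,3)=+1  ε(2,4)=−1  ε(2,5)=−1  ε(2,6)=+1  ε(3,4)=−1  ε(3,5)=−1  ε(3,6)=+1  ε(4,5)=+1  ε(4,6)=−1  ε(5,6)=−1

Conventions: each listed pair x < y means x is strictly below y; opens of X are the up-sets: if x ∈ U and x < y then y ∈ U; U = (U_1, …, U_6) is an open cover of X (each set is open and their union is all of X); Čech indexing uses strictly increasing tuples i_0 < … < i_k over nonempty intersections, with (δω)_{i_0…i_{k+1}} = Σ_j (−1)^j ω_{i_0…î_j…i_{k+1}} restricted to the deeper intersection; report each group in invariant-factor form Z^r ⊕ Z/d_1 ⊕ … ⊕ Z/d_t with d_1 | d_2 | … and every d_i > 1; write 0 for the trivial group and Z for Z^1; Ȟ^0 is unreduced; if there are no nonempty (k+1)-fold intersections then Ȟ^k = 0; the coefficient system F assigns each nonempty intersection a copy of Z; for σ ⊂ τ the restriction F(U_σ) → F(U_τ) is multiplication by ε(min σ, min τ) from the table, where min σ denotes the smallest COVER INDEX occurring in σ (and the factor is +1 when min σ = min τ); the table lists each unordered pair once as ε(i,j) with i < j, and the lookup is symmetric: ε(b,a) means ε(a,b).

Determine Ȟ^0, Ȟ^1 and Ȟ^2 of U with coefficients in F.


cover nerve:
  U12={x8,x10,x15} U13={x5,x8,x25} U14={x4,x5,x32} U15={x12,x14,x32} U16={x6,x10,x12} U23={x8,x11,x18} U24={x2,x9,x28} U25={x9,x16,x18} U26={x10,x17,x28} U34={x5,x19,x21} U35={x13,x18,x23,x31} U36={x1,x21,x31} U45={x3,x9,x32} U46={x21,x28,x30} U56={x12,x29,x31}
  U123={x8} U126={x10} U134={x5} U145={x32} U156={x12} U235={x18} U245={x9} U246={x28} U346={x21} U356={x31}
C dims 6,15,10; δ0: rk 5, SNF 1^5; δ1: rk 10, SNF 1^9·2
Ȟ^0: (6−5)−0=1 ⇒ Z
Ȟ^1: (15−10)−5=0 ⇒ 0
Ȟ^2: (10−0)−10=0 plus torsion [2] ⇒ Z/2

Ȟ^0 ≅ Z,  Ȟ^1 ≅ 0,  Ȟ^2 ≅ Z/2


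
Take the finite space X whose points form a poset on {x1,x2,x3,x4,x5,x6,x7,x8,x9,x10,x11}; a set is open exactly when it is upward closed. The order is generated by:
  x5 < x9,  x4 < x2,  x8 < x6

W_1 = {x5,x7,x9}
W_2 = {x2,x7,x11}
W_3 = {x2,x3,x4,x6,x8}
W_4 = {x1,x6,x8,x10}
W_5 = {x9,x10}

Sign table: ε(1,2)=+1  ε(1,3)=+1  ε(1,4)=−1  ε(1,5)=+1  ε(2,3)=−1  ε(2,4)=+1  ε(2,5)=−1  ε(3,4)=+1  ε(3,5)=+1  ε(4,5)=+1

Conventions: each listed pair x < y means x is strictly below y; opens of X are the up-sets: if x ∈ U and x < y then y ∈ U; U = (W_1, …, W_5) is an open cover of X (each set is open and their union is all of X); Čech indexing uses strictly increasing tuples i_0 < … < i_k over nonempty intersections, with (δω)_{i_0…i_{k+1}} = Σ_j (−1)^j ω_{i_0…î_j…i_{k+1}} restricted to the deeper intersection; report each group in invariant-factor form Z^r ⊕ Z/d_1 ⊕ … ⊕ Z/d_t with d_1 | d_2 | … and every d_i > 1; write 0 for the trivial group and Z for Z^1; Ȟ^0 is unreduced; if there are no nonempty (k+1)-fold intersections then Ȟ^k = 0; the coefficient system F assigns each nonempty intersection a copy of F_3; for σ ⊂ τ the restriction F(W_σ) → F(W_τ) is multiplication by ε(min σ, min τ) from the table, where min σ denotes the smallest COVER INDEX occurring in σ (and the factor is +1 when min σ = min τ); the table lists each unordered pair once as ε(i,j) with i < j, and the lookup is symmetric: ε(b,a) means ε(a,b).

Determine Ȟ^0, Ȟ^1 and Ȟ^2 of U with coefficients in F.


intersection data:
  W12={x7} W15={x9} W23={x2} W34={x6,x8} W45={x10}
C dims 5,5; δ0: rk_F3 5
Ȟ^0 = (5 − 5) − 0 = 0, so Ȟ^0 ≅ 0
Ȟ^1 = (5 − 0) − 5 = 0, so Ȟ^1 ≅ 0
Ȟ^2 = (0 − 0) − 0 = 0, so Ȟ^2 ≅ 0

Ȟ^0 = 0; Ȟ^1 = 0; Ȟ^2 = 0


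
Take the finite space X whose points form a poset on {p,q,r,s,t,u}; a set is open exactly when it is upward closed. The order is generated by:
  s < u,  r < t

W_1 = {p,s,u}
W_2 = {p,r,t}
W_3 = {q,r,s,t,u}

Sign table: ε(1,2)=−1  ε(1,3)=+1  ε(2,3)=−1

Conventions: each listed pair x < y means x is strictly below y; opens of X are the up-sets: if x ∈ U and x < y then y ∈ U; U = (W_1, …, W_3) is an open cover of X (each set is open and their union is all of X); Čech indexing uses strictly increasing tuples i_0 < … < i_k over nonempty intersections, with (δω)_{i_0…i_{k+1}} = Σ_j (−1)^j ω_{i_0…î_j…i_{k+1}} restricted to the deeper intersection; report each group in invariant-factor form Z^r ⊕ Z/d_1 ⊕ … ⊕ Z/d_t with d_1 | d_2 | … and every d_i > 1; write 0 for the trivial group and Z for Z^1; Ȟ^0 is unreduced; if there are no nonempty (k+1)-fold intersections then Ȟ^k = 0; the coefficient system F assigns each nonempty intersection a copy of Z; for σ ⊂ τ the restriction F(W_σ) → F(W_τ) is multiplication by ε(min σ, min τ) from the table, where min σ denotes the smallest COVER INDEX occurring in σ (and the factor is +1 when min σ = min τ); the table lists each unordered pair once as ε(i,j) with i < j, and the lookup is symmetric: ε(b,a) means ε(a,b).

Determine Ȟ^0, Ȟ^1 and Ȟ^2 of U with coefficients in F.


nonempty intersections:
  W12={p} W13={s,u} W23={r,t}
C dims 3,3; δ0: rk 2, SNF 1^2
Ȟ^0: (3−2)−0=1 ⇒ Z
Ȟ^1: (3−0)−2=1 ⇒ Z
Ȟ^2: (0−0)−0=0 ⇒ 0

Ȟ^0 = Z; Ȟ^1 = Z; Ȟ^2 = 0


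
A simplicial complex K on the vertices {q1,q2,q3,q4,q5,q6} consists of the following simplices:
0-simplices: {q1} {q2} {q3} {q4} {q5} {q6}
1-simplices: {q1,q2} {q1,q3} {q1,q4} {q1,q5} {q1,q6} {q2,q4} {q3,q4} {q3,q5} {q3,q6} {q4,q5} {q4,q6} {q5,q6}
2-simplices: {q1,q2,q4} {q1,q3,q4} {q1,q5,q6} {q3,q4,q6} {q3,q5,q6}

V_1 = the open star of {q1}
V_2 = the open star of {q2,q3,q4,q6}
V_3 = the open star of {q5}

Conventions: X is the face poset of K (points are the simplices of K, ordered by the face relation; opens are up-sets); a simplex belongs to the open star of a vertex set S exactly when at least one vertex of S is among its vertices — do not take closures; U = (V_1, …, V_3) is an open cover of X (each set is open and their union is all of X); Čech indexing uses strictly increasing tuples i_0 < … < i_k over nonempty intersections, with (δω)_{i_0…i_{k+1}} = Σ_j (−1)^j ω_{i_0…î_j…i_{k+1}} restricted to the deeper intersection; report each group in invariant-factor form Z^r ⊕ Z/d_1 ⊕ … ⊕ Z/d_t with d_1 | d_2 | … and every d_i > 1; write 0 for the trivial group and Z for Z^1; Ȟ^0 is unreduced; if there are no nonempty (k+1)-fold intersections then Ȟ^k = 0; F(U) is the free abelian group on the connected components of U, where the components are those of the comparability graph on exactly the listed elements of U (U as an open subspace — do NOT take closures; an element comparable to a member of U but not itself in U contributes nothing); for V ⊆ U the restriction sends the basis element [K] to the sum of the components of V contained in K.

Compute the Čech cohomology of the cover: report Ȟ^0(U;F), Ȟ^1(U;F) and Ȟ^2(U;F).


nerve of the cover:
  V1={{q1},{q1,q2},{q1,q3},{q1,q4},{q1,q5},{q1,q6},{q1,q2,q4},{q1,q3,q4},{q1,q5,q6}} V2={{q2},{q3},{q4},{q6},{q1,q2},{q1,q3},{q1,q4},{q1,q6},{q2,q4},{q3,q4},{q3,q5},{q3,q6},{q4,q5},{q4,q6},{q5,q6},{q1,q2,q4},{q1,q3,q4},{q1,q5,q6},{q3,q4,q6},{q3,q5,q6}} V3={{q5},{q1,q5},{q3,q5},{q4,q5},{q5,q6},{q1,q5,q6},{q3,q5,q6}}
  V12={{q1,q2},{q1,q3},{q1,q4},{q1,q6},{q1,q2,q4},{q1,q3,q4},{q1,q5,q6}} V13={{q1,q5},{q1,q5,q6}} V23={{q3,q5},{q4,q5},{q5,q6},{q1,q5,q6},{q3,q5,q6}}
  V123={{q1,q5,q6}}
components per intersection:
  V1: {{q1},{q1,q2},{q1,q3},{q1,q4},{q1,q5},{q1,q6},{q1,q2,q4},{q1,q3,q4},{q1,q5,q6}}
  V2: {{q2},{q3},{q4},{q6},{q1,q2},{q1,q3},{q1,q4},{q1,q6},{q2,q4},{q3,q4},{q3,q5},{q3,q6},{q4,q5},{q4,q6},{q5,q6},{q1,q2,q4},{q1,q3,q4},{q1,q5,q6},{q3,q4,q6},{q3,q5,q6}}
  V3: {{q5},{q1,q5},{q3,q5},{q4,q5},{q5,q6},{q1,q5,q6},{q3,q5,q6}}
  V12: {{q1,q2},{q1,q3},{q1,q4},{q1,q2,q4},{q1,q3,q4}} {{q1,q6},{q1,q5,q6}}
  V13: {{q1,q5},{q1,q5,q6}}
  V23: {{q3,q5},{q5,q6},{q1,q5,q6},{q3,q5,q6}} {{q4,q5}}
  V123: {{q1,q5,q6}}
C dims 3,5,1; δ0: rk 2, SNF 1^2; δ1: rk 1, SNF 1^1
Ȟ^0 = (3 − 2) − 0 = 1, so Ȟ^0 ≅ Z
Ȟ^1 = (5 − 1) − 2 = 2, so Ȟ^1 ≅ Z^2
Ȟ^2 = (1 − 0) − 1 = 0, so Ȟ^2 ≅ 0

Ȟ^0(U;F) ≅ Z, Ȟ^1(U;F) ≅ Z^2, Ȟ^2(U;F) ≅ 0


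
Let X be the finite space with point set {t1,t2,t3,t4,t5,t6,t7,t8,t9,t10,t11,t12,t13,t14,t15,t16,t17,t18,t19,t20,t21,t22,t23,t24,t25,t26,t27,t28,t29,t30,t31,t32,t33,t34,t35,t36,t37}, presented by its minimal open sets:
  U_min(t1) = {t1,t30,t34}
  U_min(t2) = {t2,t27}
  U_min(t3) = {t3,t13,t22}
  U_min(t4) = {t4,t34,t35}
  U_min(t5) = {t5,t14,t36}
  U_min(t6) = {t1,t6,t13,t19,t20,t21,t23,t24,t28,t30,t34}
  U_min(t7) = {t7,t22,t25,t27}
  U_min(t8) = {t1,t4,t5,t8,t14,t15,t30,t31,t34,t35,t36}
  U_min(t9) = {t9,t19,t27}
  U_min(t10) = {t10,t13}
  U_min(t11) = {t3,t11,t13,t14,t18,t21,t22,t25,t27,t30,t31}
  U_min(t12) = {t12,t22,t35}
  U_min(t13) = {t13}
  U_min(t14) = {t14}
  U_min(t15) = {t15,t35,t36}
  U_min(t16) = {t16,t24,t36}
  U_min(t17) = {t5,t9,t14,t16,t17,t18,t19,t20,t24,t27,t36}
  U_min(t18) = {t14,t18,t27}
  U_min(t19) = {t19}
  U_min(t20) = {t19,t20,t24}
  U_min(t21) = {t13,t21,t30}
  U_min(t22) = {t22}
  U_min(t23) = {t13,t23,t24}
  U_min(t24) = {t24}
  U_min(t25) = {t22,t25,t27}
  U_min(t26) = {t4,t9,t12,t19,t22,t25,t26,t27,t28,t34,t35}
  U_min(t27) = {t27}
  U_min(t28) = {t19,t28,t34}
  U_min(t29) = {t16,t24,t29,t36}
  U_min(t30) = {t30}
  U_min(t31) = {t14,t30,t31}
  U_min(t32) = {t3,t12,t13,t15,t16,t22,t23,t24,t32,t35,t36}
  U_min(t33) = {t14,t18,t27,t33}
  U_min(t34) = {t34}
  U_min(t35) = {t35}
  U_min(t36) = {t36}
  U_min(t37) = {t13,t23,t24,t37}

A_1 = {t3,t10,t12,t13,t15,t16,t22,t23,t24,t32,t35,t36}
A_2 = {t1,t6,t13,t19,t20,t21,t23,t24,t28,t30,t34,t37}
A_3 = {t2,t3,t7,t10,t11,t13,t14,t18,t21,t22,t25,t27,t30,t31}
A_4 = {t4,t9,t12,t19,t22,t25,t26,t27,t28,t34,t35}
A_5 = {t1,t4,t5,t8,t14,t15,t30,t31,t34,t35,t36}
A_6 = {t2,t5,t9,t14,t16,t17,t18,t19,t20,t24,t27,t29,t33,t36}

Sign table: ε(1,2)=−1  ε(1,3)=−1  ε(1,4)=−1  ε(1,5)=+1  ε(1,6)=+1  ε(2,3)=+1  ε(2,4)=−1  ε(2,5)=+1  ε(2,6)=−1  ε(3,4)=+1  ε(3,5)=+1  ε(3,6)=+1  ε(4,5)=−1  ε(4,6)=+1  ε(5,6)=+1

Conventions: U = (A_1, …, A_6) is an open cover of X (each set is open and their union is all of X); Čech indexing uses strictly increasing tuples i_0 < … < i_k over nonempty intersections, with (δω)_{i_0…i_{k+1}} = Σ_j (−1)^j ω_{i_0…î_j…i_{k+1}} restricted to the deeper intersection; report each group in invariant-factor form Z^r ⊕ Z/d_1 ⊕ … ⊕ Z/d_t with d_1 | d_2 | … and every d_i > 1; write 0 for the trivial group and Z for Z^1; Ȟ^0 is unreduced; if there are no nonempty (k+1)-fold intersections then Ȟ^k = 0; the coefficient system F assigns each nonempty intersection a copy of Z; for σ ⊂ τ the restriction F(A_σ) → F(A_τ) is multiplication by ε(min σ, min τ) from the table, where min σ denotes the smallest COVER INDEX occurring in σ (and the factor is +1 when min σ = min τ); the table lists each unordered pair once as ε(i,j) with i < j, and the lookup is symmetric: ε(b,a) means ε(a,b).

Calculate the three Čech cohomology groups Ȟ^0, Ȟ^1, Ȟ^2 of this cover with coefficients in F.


Ȟ^0(U;F) ≅ 0; Ȟ^1(U;F) ≅ Z/2; Ȟ^2(U;F) ≅ Z

intersection data:
  A12={t13,t23,t24} A13={t3,t10,t13,t22} A14={t12,t22,t35} A15={t15,t35,t36} A16={t16,t24,t36} A23={t13,t21,t30} A24={t19,t28,t34} A25={t1,t30,t34} A26={t19,t20,t24} A34={t22,t25,t27} A35={t14,t30,t31} A36={t2,t14,t18,t27} A45={t4,t34,t35} A46={t9,t19,t27} A56={t5,t14,t36}
  A123={t13} A126={t24} A134={t22} A145={t35} A156={t36} A235={t30} A245={t34} A246={t19} A346={t27} A356={t14}
C dims 6,15,10; δ0: rk 6, SNF 1^5·2; δ1: rk 9, SNF 1^9
Ȟ^0 = (6 − 6) − 0 = 0, so Ȟ^0 ≅ 0
Ȟ^1 = (15 − 9) − 6 = 0 plus torsion [2], so Ȟ^1 ≅ Z/2
Ȟ^2 = (10 − 0) − 9 = 1, so Ȟ^2 ≅ Z


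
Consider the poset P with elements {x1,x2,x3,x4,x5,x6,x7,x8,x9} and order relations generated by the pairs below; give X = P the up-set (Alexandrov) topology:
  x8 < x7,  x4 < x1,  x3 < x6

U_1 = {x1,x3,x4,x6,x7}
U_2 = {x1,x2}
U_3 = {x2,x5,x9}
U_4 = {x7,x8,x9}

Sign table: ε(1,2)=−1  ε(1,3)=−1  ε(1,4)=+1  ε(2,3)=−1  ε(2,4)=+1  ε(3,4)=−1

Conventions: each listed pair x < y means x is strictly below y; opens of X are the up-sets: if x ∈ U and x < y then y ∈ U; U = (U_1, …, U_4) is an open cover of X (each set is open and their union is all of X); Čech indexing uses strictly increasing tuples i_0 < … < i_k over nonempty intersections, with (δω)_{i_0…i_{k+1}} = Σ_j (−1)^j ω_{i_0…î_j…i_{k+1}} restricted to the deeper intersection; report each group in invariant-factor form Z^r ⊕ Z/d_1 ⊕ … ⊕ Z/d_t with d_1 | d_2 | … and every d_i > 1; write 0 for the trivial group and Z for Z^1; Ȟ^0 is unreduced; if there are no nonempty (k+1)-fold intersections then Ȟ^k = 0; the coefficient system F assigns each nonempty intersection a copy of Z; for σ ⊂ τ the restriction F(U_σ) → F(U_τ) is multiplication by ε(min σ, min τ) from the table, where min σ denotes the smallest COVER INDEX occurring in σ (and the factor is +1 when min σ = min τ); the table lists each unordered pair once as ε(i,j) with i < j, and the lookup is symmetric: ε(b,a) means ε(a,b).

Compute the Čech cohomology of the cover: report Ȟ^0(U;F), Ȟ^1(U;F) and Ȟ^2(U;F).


nerve of the cover:
  U12={x1} U14={x7} U23={x2} U34={x9}
C dims 4,4; δ0: rk 4, SNF 1^3·2
Ȟ^0 = (4 − 4) − 0 = 0, so Ȟ^0 ≅ 0
Ȟ^1 = (4 − 0) − 4 = 0 plus torsion [2], so Ȟ^1 ≅ Z/2
Ȟ^2 = (0 − 0) − 0 = 0, so Ȟ^2 ≅ 0

Ȟ^0 ≅ 0,  Ȟ^1 ≅ Z/2,  Ȟ^2 ≅ 0


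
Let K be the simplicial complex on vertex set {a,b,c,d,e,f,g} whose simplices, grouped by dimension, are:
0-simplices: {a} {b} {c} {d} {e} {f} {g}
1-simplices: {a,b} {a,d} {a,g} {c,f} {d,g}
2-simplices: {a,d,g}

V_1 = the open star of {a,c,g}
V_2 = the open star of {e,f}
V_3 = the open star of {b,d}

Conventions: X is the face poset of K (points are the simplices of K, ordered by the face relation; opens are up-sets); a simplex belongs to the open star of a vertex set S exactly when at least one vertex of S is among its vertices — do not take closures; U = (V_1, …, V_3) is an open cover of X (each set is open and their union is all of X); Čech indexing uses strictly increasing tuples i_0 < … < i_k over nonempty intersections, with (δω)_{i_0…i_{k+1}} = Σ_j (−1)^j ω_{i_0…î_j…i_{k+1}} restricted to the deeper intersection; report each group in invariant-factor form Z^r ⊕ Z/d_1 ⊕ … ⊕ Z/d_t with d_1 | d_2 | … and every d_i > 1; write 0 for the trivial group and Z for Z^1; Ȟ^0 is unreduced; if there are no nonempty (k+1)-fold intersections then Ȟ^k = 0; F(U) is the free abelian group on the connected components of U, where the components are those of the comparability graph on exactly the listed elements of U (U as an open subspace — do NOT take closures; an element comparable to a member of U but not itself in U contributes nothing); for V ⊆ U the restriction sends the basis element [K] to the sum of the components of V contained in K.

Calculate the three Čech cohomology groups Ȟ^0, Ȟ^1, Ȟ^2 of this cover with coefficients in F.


intersection data:
  V1={{a},{c},{g},{a,b},{a,d},{a,g},{c,f},{d,g},{a,d,g}} V2={{e},{f},{c,f}} V3={{b},{d},{a,b},{a,d},{d,g},{a,d,g}}
  V12={{c,f}} V13={{a,b},{a,d},{d,g},{a,d,g}}
components per intersection:
  V1: {{a},{g},{a,b},{a,d},{a,g},{d,g},{a,d,g}} {{c},{c,f}}
  V2: {{e}} {{f},{c,f}}
  V3: {{b},{a,b}} {{d},{a,d},{d,g},{a,d,g}}
  V12: {{c,f}}
  V13: {{a,b}} {{a,d},{d,g},{a,d,g}}
C dims 6,3; δ0: rk 3, SNF 1^3
Ȟ^0 = (6 − 3) − 0 = 3, so Ȟ^0 ≅ Z^3
Ȟ^1 = (3 − 0) − 3 = 0, so Ȟ^1 ≅ 0
Ȟ^2 = (0 − 0) − 0 = 0, so Ȟ^2 ≅ 0

Ȟ^0(U;F) ≅ Z^3, Ȟ^1(U;F) ≅ 0 and Ȟ^2(U;F) ≅ 0


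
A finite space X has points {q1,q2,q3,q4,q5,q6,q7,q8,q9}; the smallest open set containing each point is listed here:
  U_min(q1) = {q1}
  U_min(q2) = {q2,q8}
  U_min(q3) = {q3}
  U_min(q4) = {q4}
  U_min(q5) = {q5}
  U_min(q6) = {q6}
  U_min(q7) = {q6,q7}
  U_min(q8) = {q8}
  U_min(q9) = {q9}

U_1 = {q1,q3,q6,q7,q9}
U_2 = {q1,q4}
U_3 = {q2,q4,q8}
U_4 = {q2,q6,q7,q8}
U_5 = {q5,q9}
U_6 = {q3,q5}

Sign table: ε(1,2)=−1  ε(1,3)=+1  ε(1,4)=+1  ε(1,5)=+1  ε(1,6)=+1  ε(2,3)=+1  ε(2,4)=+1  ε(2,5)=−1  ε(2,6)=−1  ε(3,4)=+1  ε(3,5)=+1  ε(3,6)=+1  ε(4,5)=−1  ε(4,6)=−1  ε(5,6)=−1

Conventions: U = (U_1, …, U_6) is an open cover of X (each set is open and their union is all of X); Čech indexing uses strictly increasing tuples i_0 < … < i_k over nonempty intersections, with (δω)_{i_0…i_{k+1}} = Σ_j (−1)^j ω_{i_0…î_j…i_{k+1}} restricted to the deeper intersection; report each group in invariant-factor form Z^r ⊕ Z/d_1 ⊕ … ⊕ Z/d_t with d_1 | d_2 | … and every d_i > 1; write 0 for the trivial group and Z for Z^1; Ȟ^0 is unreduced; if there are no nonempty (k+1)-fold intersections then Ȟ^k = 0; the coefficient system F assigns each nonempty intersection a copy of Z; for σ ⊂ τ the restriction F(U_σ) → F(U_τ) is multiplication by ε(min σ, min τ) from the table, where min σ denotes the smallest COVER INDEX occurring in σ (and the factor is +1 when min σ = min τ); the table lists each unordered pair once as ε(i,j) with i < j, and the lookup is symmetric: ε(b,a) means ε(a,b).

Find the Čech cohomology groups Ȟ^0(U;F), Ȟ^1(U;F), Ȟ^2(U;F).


Ȟ^0 ≅ 0,  Ȟ^1 ≅ Z ⊕ Z/2,  Ȟ^2 ≅ 0

cover nerve:
  U12={q1} U14={q6,q7} U15={q9} U16={q3} U23={q4} U34={q2,q8} U56={q5}
C dims 6,7; δ0: rk 6, SNF 1^5·2
Ȟ^0: (6−6)−0=0 ⇒ 0
Ȟ^1: (7−0)−6=1 plus torsion [2] ⇒ Z ⊕ Z/2
Ȟ^2: (0−0)−0=0 ⇒ 0


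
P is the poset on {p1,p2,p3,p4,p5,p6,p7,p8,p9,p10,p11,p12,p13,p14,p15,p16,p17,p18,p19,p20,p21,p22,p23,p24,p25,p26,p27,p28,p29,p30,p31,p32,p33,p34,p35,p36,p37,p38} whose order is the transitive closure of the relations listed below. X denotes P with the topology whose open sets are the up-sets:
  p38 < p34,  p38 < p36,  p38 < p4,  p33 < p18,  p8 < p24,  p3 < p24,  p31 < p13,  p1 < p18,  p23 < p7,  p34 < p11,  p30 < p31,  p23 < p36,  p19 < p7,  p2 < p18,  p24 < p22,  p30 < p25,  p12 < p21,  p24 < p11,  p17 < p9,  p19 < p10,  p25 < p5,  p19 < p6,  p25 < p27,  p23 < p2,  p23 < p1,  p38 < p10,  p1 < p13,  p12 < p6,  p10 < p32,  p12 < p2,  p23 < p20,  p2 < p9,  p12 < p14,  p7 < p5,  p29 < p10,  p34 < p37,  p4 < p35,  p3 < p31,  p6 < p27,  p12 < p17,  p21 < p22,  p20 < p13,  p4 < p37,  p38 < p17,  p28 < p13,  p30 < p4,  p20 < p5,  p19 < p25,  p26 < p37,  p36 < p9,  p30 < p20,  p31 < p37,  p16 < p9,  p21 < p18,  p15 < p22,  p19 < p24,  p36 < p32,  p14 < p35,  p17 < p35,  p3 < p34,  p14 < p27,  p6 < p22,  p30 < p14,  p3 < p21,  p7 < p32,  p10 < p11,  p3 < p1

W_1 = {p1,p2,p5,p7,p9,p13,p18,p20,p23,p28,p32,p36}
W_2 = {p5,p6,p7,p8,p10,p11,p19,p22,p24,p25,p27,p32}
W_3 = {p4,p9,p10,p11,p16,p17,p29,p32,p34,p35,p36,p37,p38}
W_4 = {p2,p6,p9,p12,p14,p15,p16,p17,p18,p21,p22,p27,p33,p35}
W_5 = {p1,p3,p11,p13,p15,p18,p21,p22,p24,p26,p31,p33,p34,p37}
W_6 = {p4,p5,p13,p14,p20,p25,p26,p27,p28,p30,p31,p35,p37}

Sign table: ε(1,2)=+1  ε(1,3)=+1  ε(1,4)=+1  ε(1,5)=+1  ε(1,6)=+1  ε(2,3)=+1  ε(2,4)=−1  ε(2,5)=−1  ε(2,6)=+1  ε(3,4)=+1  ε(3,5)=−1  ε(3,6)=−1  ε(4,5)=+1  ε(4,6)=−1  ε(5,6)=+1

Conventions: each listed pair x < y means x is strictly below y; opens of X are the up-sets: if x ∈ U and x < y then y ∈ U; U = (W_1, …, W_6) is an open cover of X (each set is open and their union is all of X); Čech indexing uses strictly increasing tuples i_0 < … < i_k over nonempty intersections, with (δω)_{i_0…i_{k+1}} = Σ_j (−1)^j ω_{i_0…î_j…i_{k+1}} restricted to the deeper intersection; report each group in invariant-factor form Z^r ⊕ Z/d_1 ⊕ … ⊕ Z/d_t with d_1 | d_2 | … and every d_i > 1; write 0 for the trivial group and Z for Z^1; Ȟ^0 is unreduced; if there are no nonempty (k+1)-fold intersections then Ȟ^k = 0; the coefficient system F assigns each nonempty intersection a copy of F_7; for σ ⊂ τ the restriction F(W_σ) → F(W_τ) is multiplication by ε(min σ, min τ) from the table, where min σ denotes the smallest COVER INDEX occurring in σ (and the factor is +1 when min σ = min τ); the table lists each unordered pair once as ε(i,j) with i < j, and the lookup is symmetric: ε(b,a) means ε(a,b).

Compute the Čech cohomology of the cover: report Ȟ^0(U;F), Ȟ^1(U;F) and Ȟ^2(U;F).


Ȟ^0(U;F) ≅ 0; Ȟ^1(U;F) ≅ 0; Ȟ^2(U;F) ≅ Z/7

nonempty overlaps:
  W12={p5,p7,p32} W13={p9,p32,p36} W14={p2,p9,p18} W15={p1,p13,p18} W16={p5,p13,p20,p28} W23={p10,p11,p32} W24={p6,p22,p27} W25={p11,p22,p24} W26={p5,p25,p27} W34={p9,p16,p17,p35} W35={p11,p34,p37} W36={p4,p35,p37} W45={p15,p18,p21,p22,p33} W46={p14,p27,p35} W56={p13,p26,p31,p37}
  W123={p32} W126={p5} W134={p9} W145={p18} W156={p13} W235={p11} W245={p22} W246={p27} W346={p35} W356={p37}
C dims 6,15,10; δ0: rk_F7 6; δ1: rk_F7 9
degree 0: 6−6−0 = 0 → Ȟ^0 ≅ 0
degree 1: 15−9−6 = 0 → Ȟ^1 ≅ 0
degree 2: 10−0−9 = 1 → Ȟ^2 ≅ Z/7


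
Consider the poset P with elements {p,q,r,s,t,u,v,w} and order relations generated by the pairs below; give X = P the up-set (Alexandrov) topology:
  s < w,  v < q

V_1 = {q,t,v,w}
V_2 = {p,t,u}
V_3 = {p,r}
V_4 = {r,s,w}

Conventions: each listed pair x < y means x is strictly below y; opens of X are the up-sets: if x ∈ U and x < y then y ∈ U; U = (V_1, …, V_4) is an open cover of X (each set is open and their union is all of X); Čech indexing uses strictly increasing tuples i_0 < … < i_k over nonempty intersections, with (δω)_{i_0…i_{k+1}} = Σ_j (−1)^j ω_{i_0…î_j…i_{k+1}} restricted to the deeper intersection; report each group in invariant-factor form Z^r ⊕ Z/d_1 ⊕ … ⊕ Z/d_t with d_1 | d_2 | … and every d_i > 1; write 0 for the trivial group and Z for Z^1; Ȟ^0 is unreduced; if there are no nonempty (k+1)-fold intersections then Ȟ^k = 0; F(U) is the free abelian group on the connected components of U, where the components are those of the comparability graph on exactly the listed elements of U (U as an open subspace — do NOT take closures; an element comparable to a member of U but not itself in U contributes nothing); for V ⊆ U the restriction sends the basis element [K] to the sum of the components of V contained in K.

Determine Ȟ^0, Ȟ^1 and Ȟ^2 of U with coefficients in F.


intersection data:
  V12={t} V14={w} V23={p} V34={r}
components per intersection:
  V1: {q,v} {t} {w}
  V2: {p} {t} {u}
  V3: {p} {r}
  V4: {r} {s,w}
  V12: {t}
  V14: {w}
  V23: {p}
  V34: {r}
C dims 10,4; δ0: rk 4, SNF 1^4
Ȟ^0 = (10 − 4) − 0 = 6, so Ȟ^0 ≅ Z^6
Ȟ^1 = (4 − 0) − 4 = 0, so Ȟ^1 ≅ 0
Ȟ^2 = (0 − 0) − 0 = 0, so Ȟ^2 ≅ 0

Ȟ^0 ≅ Z^6, Ȟ^1 ≅ 0, Ȟ^2 ≅ 0


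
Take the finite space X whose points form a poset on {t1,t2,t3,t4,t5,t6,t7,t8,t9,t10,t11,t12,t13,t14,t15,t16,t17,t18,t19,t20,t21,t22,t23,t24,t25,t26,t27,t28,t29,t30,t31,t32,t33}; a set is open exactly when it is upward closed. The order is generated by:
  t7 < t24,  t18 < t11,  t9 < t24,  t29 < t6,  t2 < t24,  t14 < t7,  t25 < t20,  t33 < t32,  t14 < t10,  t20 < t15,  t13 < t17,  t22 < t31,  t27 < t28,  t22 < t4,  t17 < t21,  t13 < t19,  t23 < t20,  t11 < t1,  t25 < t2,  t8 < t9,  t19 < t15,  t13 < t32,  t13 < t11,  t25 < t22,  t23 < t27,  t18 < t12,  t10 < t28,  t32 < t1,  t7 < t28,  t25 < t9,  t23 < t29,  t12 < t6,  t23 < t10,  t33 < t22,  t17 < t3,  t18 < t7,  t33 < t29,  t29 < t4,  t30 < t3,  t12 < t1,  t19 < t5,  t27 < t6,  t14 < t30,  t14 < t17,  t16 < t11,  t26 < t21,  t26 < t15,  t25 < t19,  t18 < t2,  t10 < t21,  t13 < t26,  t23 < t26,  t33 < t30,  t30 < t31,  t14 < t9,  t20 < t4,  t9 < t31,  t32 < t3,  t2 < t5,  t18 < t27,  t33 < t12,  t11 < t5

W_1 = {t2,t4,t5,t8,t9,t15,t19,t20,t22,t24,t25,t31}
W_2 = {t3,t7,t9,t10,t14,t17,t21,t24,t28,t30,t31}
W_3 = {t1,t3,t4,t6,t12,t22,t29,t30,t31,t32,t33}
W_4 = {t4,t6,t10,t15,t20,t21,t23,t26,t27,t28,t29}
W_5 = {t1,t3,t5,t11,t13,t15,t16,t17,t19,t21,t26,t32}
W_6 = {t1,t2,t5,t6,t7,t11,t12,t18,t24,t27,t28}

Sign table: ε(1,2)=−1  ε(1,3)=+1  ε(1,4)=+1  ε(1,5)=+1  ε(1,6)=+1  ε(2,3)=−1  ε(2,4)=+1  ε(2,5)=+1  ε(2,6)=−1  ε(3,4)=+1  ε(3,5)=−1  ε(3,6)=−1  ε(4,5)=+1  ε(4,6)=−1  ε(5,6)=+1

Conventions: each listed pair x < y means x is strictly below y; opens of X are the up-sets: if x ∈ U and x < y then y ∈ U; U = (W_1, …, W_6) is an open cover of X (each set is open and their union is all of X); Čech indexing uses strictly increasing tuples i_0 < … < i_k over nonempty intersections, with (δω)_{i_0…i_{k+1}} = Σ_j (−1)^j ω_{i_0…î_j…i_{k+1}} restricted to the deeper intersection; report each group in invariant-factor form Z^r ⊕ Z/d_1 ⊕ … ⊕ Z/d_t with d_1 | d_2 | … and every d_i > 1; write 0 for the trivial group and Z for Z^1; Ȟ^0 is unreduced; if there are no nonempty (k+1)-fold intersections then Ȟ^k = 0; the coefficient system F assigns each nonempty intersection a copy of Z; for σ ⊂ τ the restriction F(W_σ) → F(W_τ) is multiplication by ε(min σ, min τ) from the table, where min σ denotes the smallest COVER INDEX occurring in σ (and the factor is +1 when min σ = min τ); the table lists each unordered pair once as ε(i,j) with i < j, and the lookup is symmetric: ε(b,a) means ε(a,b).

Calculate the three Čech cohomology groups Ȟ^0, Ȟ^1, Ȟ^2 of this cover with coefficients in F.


Ȟ^0 ≅ 0; Ȟ^1 ≅ Z/2; Ȟ^2 ≅ Z

nonempty intersections:
  W12={t9,t24,t31} W13={t4,t22,t31} W14={t4,t15,t20} W15={t5,t15,t19} W16={t2,t5,t24} W23={t3,t30,t31} W24={t10,t21,t28} W25={t3,t17,t21} W26={t7,t24,t28} W34={t4,t6,t29} W35={t1,t3,t32} W36={t1,t6,t12} W45={t15,t21,t26} W46={t6,t27,t28} W56={t1,t5,t11}
  W123={t31} W126={t24} W134={t4} W145={t15} W156={t5} W235={t3} W245={t21} W246={t28} W346={t6} W356={t1}
C dims 6,15,10; δ0: rk 6, SNF 1^5·2; δ1: rk 9, SNF 1^9
Ȟ^0: (6−6)−0=0 ⇒ 0
Ȟ^1: (15−9)−6=0 plus torsion [2] ⇒ Z/2
Ȟ^2: (10−0)−9=1 ⇒ Z


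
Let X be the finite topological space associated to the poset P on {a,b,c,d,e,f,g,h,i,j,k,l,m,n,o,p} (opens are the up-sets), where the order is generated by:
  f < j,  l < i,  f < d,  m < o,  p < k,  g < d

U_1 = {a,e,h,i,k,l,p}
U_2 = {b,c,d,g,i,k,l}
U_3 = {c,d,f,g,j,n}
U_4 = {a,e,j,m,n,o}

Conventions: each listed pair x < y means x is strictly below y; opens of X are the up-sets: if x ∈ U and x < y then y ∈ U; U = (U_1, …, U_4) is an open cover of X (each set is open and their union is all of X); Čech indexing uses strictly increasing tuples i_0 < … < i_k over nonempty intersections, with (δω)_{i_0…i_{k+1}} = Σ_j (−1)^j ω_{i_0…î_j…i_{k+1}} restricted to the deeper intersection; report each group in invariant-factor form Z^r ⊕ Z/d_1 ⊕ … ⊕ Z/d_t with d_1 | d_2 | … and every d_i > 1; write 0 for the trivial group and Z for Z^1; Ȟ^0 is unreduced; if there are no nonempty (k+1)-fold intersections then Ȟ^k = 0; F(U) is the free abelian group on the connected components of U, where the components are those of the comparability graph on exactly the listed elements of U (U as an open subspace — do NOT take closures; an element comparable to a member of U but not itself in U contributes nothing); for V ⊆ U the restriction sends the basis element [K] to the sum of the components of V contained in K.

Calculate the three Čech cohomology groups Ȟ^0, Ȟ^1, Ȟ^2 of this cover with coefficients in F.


Ȟ^0(U;F) ≅ Z^10; Ȟ^1(U;F) ≅ 0; Ȟ^2(U;F) ≅ 0

intersection data:
  U12={i,k,l} U14={a,e} U23={c,d,g} U34={j,n}
components per intersection:
  U1: {a} {e} {h} {i,l} {k,p}
  U2: {b} {c} {d,g} {i,l} {k}
  U3: {c} {d,f,g,j} {n}
  U4: {a} {e} {j} {m,o} {n}
  U12: {i,l} {k}
  U14: {a} {e}
  U23: {c} {d,g}
  U34: {j} {n}
C dims 18,8; δ0: rk 8, SNF 1^8
Ȟ^0 = (18 − 8) − 0 = 10, so Ȟ^0 ≅ Z^10
Ȟ^1 = (8 − 0) − 8 = 0, so Ȟ^1 ≅ 0
Ȟ^2 = (0 − 0) − 0 = 0, so Ȟ^2 ≅ 0


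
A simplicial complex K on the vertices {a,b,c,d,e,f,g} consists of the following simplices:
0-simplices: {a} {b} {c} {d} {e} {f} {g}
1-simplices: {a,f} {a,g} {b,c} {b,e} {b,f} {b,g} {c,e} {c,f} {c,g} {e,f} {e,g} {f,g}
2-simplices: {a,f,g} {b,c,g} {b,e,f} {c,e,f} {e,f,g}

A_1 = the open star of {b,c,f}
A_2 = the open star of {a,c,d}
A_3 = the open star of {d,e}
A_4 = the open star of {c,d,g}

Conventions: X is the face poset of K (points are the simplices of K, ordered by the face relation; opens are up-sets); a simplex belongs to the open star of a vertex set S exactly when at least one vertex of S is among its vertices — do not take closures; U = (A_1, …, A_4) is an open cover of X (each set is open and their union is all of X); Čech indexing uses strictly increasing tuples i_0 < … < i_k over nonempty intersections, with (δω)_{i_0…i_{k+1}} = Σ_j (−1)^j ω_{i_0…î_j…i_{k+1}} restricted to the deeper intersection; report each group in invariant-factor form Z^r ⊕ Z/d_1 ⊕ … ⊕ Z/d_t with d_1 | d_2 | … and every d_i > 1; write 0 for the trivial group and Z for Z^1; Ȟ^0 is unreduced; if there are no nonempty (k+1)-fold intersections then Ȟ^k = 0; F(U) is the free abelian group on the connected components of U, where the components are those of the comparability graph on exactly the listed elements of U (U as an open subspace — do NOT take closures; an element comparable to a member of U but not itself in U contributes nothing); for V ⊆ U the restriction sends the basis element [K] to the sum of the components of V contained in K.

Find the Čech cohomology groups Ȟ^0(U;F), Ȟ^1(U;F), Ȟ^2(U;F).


Ȟ^0 ≅ Z^2, Ȟ^1 ≅ Z and Ȟ^2 ≅ 0

nerve simplices:
  A1={{b},{c},{f},{a,f},{b,c},{b,e},{b,f},{b,g},{c,e},{c,f},{c,g},{e,f},{f,g},{a,f,g},{b,c,g},{b,e,f},{c,e,f},{e,f,g}} A2={{a},{c},{d},{a,f},{a,g},{b,c},{c,e},{c,f},{c,g},{a,f,g},{b,c,g},{c,e,f}} A3={{d},{e},{b,e},{c,e},{e,f},{e,g},{b,e,f},{c,e,f},{e,f,g}} A4={{c},{d},{g},{a,g},{b,c},{b,g},{c,e},{c,f},{c,g},{e,g},{f,g},{a,f,g},{b,c,g},{c,e,f},{e,f,g}}
  A12={{c},{a,f},{b,c},{c,e},{c,f},{c,g},{a,f,g},{b,c,g},{c,e,f}} A13={{b,e},{c,e},{e,f},{b,e,f},{c,e,f},{e,f,g}} A14={{c},{b,c},{b,g},{c,e},{c,f},{c,g},{f,g},{a,f,g},{b,c,g},{c,e,f},{e,f,g}} A23={{d},{c,e},{c,e,f}} A24={{c},{d},{a,g},{b,c},{c,e},{c,f},{c,g},{a,f,g},{b,c,g},{c,e,f}} A34={{d},{c,e},{e,g},{c,e,f},{e,f,g}}
  A123={{c,e},{c,e,f}} A124={{c},{b,c},{c,e},{c,f},{c,g},{a,f,g},{b,c,g},{c,e,f}} A134={{c,e},{c,e,f},{e,f,g}} A234={{d},{c,e},{c,e,f}}
  A1234={{c,e},{c,e,f}}
components per intersection:
  A1: {{b},{c},{f},{a,f},{b,c},{b,e},{b,f},{b,g},{c,e},{c,f},{c,g},{e,f},{f,g},{a,f,g},{b,c,g},{b,e,f},{c,e,f},{e,f,g}}
  A2: {{a},{a,f},{a,g},{a,f,g}} {{c},{b,c},{c,e},{c,f},{c,g},{b,c,g},{c,e,f}} {{d}}
  A3: {{d}} {{e},{b,e},{c,e},{e,f},{e,g},{b,e,f},{c,e,f},{e,f,g}}
  A4: {{c},{g},{a,g},{b,c},{b,g},{c,e},{c,f},{c,g},{e,g},{f,g},{a,f,g},{b,c,g},{c,e,f},{e,f,g}} {{d}}
  A12: {{c},{b,c},{c,e},{c,f},{c,g},{b,c,g},{c,e,f}} {{a,f},{a,f,g}}
  A13: {{b,e},{c,e},{e,f},{b,e,f},{c,e,f},{e,f,g}}
  A14: {{c},{b,c},{b,g},{c,e},{c,f},{c,g},{b,c,g},{c,e,f}} {{f,g},{a,f,g},{e,f,g}}
  A23: {{d}} {{c,e},{c,e,f}}
  A24: {{c},{b,c},{c,e},{c,f},{c,g},{b,c,g},{c,e,f}} {{d}} {{a,g},{a,f,g}}
  A34: {{d}} {{c,e},{c,e,f}} {{e,g},{e,f,g}}
  A123: {{c,e},{c,e,f}}
  A124: {{c},{b,c},{c,e},{c,f},{c,g},{b,c,g},{c,e,f}} {{a,f,g}}
  A134: {{c,e},{c,e,f}} {{e,f,g}}
  A234: {{d}} {{c,e},{c,e,f}}
  A1234: {{c,e},{c,e,f}}
C dims 8,13,7,1; δ0: rk 6, SNF 1^6; δ1: rk 6, SNF 1^6; δ2: rk 1, SNF 1^1
degree 0: 8−6−0 = 2 → Ȟ^0 ≅ Z^2
degree 1: 13−6−6 = 1 → Ȟ^1 ≅ Z
degree 2: 7−1−6 = 0 → Ȟ^2 ≅ 0
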